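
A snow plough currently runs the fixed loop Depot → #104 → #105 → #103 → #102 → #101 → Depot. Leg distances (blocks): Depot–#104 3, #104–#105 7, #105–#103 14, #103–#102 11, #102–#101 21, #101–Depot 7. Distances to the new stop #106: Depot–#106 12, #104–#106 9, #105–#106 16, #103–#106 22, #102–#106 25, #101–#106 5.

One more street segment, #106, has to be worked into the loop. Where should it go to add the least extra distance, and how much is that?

Insertion cost between consecutive stops i–j is d(i,#106) + d(#106,j) − d(i,j):
  between Depot and #104: 12 + 9 − 3 = 18
  between #104 and #105: 9 + 16 − 7 = 18
  between #105 and #103: 16 + 22 − 14 = 24
  between #103 and #102: 22 + 25 − 11 = 36
  between #102 and #101: 25 + 5 − 21 = 9
  between #101 and Depot: 5 + 12 − 7 = 10
Cheapest insertion is between #102 and #101, adding 9.
New total = 63 + 9 = 72.

+9 blocks — insert #106 between #102 and #101.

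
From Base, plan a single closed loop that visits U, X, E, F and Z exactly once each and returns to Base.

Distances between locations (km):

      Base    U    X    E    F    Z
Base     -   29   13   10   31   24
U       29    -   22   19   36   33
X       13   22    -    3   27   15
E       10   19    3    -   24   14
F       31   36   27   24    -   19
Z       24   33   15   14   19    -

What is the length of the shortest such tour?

Base → U → X → E → F → Z → Base: 29+22+3+24+19+24 = 121
Base → U → X → E → Z → F → Base: 29+22+3+14+19+31 = 118
Base → U → X → F → E → Z → Base: 29+22+27+24+14+24 = 140
Base → U → X → F → Z → E → Base: 29+22+27+19+14+10 = 121
Base → U → X → Z → E → F → Base: 29+22+15+14+24+31 = 135
Base → U → X → Z → F → E → Base: 29+22+15+19+24+10 = 119
Base → U → E → X → F → Z → Base: 29+19+3+27+19+24 = 121
Base → U → E → X → Z → F → Base: 29+19+3+15+19+31 = 116
Base → U → E → F → X → Z → Base: 29+19+24+27+15+24 = 138
Base → U → E → F → Z → X → Base: 29+19+24+19+15+13 = 119
Base → U → E → Z → X → F → Base: 29+19+14+15+27+31 = 135
Base → U → E → Z → F → X → Base: 29+19+14+19+27+13 = 121
Base → U → F → X → E → Z → Base: 29+36+27+3+14+24 = 133
Base → U → F → X → Z → E → Base: 29+36+27+15+14+10 = 131
… (46 more)
Base → U → F → Z → X → E → Base: 29+36+19+15+3+10 = 112  ← best
The minimum is 112.
One optimal route: Base → U → F → Z → X → E → Base (or its reverse).

Shortest round trip = 112 km.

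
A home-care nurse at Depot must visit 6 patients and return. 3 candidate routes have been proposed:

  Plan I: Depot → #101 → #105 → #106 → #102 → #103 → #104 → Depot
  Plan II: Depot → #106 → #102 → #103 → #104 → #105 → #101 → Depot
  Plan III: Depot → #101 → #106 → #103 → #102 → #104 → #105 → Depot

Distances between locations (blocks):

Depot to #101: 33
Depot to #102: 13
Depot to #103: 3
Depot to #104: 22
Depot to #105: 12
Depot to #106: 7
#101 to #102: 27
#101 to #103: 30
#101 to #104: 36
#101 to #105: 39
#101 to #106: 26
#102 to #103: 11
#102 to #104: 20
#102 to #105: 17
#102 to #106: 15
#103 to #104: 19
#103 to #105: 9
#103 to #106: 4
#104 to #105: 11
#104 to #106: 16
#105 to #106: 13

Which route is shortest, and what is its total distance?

Plan I: 33 + 39 + 13 + 15 + 11 + 19 + 22 = 152
Plan II: 7 + 15 + 11 + 19 + 11 + 39 + 33 = 135
Plan III: 33 + 26 + 4 + 11 + 20 + 11 + 12 = 117

Shortest is Plan III, total 117 blocks.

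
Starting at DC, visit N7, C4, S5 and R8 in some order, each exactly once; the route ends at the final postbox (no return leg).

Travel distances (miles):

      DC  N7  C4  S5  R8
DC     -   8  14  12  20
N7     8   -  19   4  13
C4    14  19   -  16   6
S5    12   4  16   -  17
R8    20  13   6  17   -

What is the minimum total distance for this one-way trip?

There are 4! = 24 possible orderings.
DC → N7 → C4 → S5 → R8: 8+19+16+17 = 60
DC → N7 → C4 → R8 → S5: 8+19+6+17 = 50
DC → N7 → S5 → C4 → R8: 8+4+16+6 = 34
DC → N7 → S5 → R8 → C4: 8+4+17+6 = 35
DC → N7 → R8 → C4 → S5: 8+13+6+16 = 43
DC → N7 → R8 → S5 → C4: 8+13+17+16 = 54
DC → C4 → N7 → S5 → R8: 14+19+4+17 = 54
DC → C4 → N7 → R8 → S5: 14+19+13+17 = 63
DC → C4 → S5 → N7 → R8: 14+16+4+13 = 47
DC → C4 → S5 → R8 → N7: 14+16+17+13 = 60
DC → C4 → R8 → N7 → S5: 14+6+13+4 = 37
DC → C4 → R8 → S5 → N7: 14+6+17+4 = 41
DC → S5 → N7 → C4 → R8: 12+4+19+6 = 41
DC → S5 → N7 → R8 → C4: 12+4+13+6 = 35
… (10 more)
The minimum is 34.
One shortest path: DC → N7 → S5 → C4 → R8.

Shortest open route: 34 miles.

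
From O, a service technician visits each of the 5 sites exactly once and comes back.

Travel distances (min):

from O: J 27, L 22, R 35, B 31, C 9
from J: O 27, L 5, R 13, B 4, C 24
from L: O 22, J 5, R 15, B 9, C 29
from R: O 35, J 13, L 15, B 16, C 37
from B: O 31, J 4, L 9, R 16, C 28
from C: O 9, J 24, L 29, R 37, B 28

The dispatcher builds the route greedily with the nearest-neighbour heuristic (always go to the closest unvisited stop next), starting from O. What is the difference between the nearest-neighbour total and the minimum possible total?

From O: C=9, L=22, J=27, B=31, R=35 → choose C (9).
From C: J=24, B=28, L=29, R=37 → choose J (24).
From J: B=4, L=5, R=13 → choose B (4).
From B: L=9, R=16 → choose L (9).
From L: R=15 → choose R (15).
NN route O → C → J → B → L → R → O costs 96.
Optimal: O → L → R → B → J → C → O costs 90 (by enumerating all 60 distinct tours).
Excess = 96 − 90 = 6.

6 min longer than the optimal tour.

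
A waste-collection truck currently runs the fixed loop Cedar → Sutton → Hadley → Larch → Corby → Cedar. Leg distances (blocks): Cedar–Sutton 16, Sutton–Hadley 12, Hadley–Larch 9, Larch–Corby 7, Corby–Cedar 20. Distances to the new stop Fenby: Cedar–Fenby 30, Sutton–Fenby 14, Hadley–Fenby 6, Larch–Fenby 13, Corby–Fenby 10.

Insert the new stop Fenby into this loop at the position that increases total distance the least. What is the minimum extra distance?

Insertion cost between consecutive stops i–j is d(i,Fenby) + d(Fenby,j) − d(i,j):
  between Cedar and Sutton: 30 + 14 − 16 = 28
  between Sutton and Hadley: 14 + 6 − 12 = 8
  between Hadley and Larch: 6 + 13 − 9 = 10
  between Larch and Corby: 13 + 10 − 7 = 16
  between Corby and Cedar: 10 + 30 − 20 = 20
Cheapest insertion is between Sutton and Hadley, adding 8.
New total = 64 + 8 = 72.

Adding 8 blocks by placing Fenby on the Sutton–Hadley leg.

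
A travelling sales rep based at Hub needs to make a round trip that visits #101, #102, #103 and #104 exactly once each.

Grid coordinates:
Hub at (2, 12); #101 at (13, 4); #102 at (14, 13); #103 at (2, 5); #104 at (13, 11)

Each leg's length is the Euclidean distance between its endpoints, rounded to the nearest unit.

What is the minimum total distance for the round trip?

There are 12 distinct closed tours to check (reversals are equivalent).
Hub → #101 → #102 → #103 → #104 → Hub: 14+9+14+13+11 = 61
Hub → #101 → #102 → #104 → #103 → Hub: 14+9+2+13+7 = 45
Hub → #101 → #103 → #102 → #104 → Hub: 14+11+14+2+11 = 52
Hub → #101 → #103 → #104 → #102 → Hub: 14+11+13+2+12 = 52
Hub → #101 → #104 → #102 → #103 → Hub: 14+7+2+14+7 = 44
Hub → #101 → #104 → #103 → #102 → Hub: 14+7+13+14+12 = 60
Hub → #102 → #101 → #103 → #104 → Hub: 12+9+11+13+11 = 56
Hub → #102 → #101 → #104 → #103 → Hub: 12+9+7+13+7 = 48
Hub → #102 → #103 → #101 → #104 → Hub: 12+14+11+7+11 = 55
Hub → #102 → #104 → #101 → #103 → Hub: 12+2+7+11+7 = 39
Hub → #103 → #101 → #102 → #104 → Hub: 7+11+9+2+11 = 40
Hub → #103 → #102 → #101 → #104 → Hub: 7+14+9+7+11 = 48
The minimum is 39.
One optimal route: Hub → #102 → #104 → #101 → #103 → Hub (or its reverse).

Minimum total distance: 39.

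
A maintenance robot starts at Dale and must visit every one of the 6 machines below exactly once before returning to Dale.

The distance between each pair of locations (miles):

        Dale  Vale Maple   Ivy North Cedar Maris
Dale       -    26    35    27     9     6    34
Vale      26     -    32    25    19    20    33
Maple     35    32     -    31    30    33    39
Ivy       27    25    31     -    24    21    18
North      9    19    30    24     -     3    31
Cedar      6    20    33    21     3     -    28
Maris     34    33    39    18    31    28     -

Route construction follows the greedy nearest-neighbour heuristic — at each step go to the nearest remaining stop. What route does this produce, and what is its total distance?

145 miles along Dale → Cedar → North → Vale → Ivy → Maris → Maple → Dale.

At Dale the remaining stops are Cedar 6, North 9, Vale 26, Ivy 27, Maris 34, Maple 35; go to Cedar.
At Cedar the remaining stops are North 3, Vale 20, Ivy 21, Maris 28, Maple 33; go to North.
At North the remaining stops are Vale 19, Ivy 24, Maple 30, Maris 31; go to Vale.
At Vale the remaining stops are Ivy 25, Maple 32, Maris 33; go to Ivy.
At Ivy the remaining stops are Maris 18, Maple 31; go to Maris.
At Maris the remaining stops are Maple 39; go to Maple.
Return Maple→Dale: 35.
Total = 6 + 3 + 19 + 25 + 18 + 39 + 35 = 145.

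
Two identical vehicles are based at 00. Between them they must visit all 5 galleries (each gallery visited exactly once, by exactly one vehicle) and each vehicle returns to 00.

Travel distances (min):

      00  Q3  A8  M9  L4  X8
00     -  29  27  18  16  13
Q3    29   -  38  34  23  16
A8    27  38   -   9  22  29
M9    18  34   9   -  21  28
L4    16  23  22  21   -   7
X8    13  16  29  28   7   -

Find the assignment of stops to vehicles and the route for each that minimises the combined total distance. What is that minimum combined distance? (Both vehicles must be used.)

Check every non-empty split of the stops between the two vehicles; for each half take its own optimal tour:
  {Q3} + {A8, M9, L4, X8}: 58 + 69 = 127
  {A8} + {Q3, M9, L4, X8}: 54 + 91 = 145
  {Q3, A8} + {M9, L4, X8}: 94 + 59 = 153
  {M9} + {Q3, A8, L4, X8}: 36 + 101 = 137
  {Q3, M9} + {A8, L4, X8}: 81 + 69 = 150
  {A8, M9} + {Q3, L4, X8}: 54 + 68 = 122
  … (15 splits in total)
Best: vehicle 1 00 → A8 → M9 → 00 = 54; vehicle 2 00 → Q3 → X8 → L4 → 00 = 68; combined 122.

Minimum combined distance: 122 min.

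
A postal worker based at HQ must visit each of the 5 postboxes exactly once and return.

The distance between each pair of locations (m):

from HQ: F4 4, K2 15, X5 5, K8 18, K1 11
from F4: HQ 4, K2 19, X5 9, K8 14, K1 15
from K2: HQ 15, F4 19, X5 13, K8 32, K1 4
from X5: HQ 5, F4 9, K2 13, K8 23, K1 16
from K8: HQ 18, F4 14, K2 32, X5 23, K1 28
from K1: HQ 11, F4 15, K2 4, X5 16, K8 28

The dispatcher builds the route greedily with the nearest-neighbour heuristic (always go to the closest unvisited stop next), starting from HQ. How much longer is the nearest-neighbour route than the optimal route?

HQ: F4=4, X5=5, K1=11, K2=15, K8=18 ⇒ F4
F4: X5=9, K8=14, K1=15, K2=19 ⇒ X5
X5: K2=13, K1=16, K8=23 ⇒ K2
K2: K1=4, K8=32 ⇒ K1
K1: K8=28 ⇒ K8
NN route HQ → F4 → X5 → K2 → K1 → K8 → HQ costs 76.
Optimal: HQ → F4 → K8 → K1 → K2 → X5 → HQ costs 68 (by enumerating all 60 distinct tours).
Excess = 76 − 68 = 8.

Excess over optimum: 8 m.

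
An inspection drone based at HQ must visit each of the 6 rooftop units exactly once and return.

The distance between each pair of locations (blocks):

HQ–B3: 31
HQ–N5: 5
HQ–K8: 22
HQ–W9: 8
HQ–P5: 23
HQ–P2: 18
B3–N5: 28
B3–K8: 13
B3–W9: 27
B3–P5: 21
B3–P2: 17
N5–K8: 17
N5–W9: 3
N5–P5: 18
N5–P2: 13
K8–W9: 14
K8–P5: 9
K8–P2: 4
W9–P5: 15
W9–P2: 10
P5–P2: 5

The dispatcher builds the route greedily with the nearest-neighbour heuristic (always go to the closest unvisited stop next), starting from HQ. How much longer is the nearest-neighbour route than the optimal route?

HQ: N5=5, W9=8, P2=18, K8=22, P5=23, B3=31 ⇒ N5
N5: W9=3, P2=13, K8=17, P5=18, B3=28 ⇒ W9
W9: P2=10, K8=14, P5=15, B3=27 ⇒ P2
P2: K8=4, P5=5, B3=17 ⇒ K8
K8: P5=9, B3=13 ⇒ P5
P5: B3=21 ⇒ B3
NN route HQ → N5 → W9 → P2 → K8 → P5 → B3 → HQ costs 83.
Optimal: HQ → B3 → K8 → P5 → P2 → W9 → N5 → HQ costs 76 (by enumerating all 360 distinct tours).
Excess = 83 − 76 = 7.

The nearest-neighbour route is 7 blocks longer than optimal.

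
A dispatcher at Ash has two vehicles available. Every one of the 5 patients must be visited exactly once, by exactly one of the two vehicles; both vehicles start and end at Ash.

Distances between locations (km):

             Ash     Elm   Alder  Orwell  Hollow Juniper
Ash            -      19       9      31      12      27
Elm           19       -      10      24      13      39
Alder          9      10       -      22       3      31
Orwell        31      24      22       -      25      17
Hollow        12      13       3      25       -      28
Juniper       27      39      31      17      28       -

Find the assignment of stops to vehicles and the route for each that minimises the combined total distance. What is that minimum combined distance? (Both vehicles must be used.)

111 km — the smallest possible combined total.

There are 2^4 − 1 = 15 ways to divide the 5 stops into two non-empty groups. For each, the best each vehicle can do is its own shortest tour through its group:
  {Elm} + {Alder, Orwell, Hollow, Juniper}: 38 + 81 = 119
  {Alder} + {Elm, Orwell, Hollow, Juniper}: 18 + 93 = 111
  {Elm, Alder} + {Orwell, Hollow, Juniper}: 38 + 81 = 119
  {Orwell} + {Elm, Alder, Hollow, Juniper}: 62 + 87 = 149
  {Elm, Orwell} + {Alder, Hollow, Juniper}: 74 + 67 = 141
  {Alder, Orwell} + {Elm, Hollow, Juniper}: 62 + 87 = 149
  … (15 splits in total)
Best: vehicle 1 Ash → Alder → Ash = 18; vehicle 2 Ash → Hollow → Elm → Orwell → Juniper → Ash = 93; combined 111.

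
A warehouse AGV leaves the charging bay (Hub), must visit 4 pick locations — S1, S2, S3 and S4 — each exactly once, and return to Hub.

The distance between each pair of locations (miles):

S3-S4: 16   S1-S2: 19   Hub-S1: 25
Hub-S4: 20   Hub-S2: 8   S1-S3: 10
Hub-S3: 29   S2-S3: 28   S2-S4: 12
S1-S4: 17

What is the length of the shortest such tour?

71 miles — the shortest possible round trip.

With 4 stops there are 4!/2 = 12 distinct round trips (a route and its reverse cost the same).
Hub - S1 - S2 - S3 - S4 - Hub: 25+19+28+16+20 = 108
Hub - S1 - S2 - S4 - S3 - Hub: 25+19+12+16+29 = 101
Hub - S1 - S3 - S2 - S4 - Hub: 25+10+28+12+20 = 95
Hub - S1 - S3 - S4 - S2 - Hub: 25+10+16+12+8 = 71
Hub - S1 - S4 - S2 - S3 - Hub: 25+17+12+28+29 = 111
Hub - S1 - S4 - S3 - S2 - Hub: 25+17+16+28+8 = 94
Hub - S2 - S1 - S3 - S4 - Hub: 8+19+10+16+20 = 73
Hub - S2 - S1 - S4 - S3 - Hub: 8+19+17+16+29 = 89
Hub - S2 - S3 - S1 - S4 - Hub: 8+28+10+17+20 = 83
Hub - S2 - S4 - S1 - S3 - Hub: 8+12+17+10+29 = 76
Hub - S3 - S1 - S2 - S4 - Hub: 29+10+19+12+20 = 90
Hub - S3 - S2 - S1 - S4 - Hub: 29+28+19+17+20 = 113
The minimum is 71.
One optimal route: Hub → S1 → S3 → S4 → S2 → Hub (or its reverse).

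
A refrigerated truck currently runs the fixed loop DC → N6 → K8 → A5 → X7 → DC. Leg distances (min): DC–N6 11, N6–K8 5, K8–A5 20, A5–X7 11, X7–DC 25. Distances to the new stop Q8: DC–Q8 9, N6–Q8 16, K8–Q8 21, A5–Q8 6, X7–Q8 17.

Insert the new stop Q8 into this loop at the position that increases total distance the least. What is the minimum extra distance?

Insertion cost between consecutive stops i–j is d(i,Q8) + d(Q8,j) − d(i,j):
  between DC and N6: 9 + 16 − 11 = 14
  between N6 and K8: 16 + 21 − 5 = 32
  between K8 and A5: 21 + 6 − 20 = 7
  between A5 and X7: 6 + 17 − 11 = 12
  between X7 and DC: 17 + 9 − 25 = 1
Cheapest insertion is between X7 and DC, adding 1.
New total = 72 + 1 = 73.

Minimum extra distance: 1 min, inserting Q8 between X7 and DC.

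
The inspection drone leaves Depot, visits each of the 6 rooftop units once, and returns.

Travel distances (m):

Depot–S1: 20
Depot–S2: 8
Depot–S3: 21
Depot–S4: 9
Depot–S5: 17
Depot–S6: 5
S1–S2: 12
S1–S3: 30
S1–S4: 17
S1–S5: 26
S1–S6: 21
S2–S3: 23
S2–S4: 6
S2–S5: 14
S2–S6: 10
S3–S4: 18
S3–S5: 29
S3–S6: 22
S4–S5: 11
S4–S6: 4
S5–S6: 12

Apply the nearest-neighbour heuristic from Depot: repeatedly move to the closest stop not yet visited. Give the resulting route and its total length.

Depot → [S6:5 / S2:8 / S4:9 / S5:17 / S1:20 / S3:21] → S6 (5)
S6 → [S4:4 / S2:10 / S5:12 / S1:21 / S3:22] → S4 (4)
S4 → [S2:6 / S5:11 / S1:17 / S3:18] → S2 (6)
S2 → [S1:12 / S5:14 / S3:23] → S1 (12)
S1 → [S5:26 / S3:30] → S5 (26)
S5 → [S3:29] → S3 (29)
Return S3→Depot: 21.
Total = 5 + 4 + 6 + 12 + 26 + 29 + 21 = 103.

Total distance 103 m via the nearest-neighbour route Depot → S6 → S4 → S2 → S1 → S5 → S3 → Depot.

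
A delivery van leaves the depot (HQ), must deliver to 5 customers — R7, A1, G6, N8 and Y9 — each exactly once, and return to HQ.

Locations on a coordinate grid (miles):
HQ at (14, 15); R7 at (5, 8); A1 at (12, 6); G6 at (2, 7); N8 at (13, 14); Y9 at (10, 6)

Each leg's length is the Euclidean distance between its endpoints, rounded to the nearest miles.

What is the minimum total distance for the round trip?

With 5 stops there are 5!/2 = 60 distinct round trips (a route and its reverse cost the same).
HQ → R7 → A1 → G6 → N8 → Y9 → HQ: 11+7+10+13+9+10 = 60
HQ → R7 → A1 → G6 → Y9 → N8 → HQ: 11+7+10+8+9+1 = 46
HQ → R7 → A1 → N8 → G6 → Y9 → HQ: 11+7+8+13+8+10 = 57
HQ → R7 → A1 → N8 → Y9 → G6 → HQ: 11+7+8+9+8+14 = 57
HQ → R7 → A1 → Y9 → G6 → N8 → HQ: 11+7+2+8+13+1 = 42
HQ → R7 → A1 → Y9 → N8 → G6 → HQ: 11+7+2+9+13+14 = 56
HQ → R7 → G6 → A1 → N8 → Y9 → HQ: 11+3+10+8+9+10 = 51
HQ → R7 → G6 → A1 → Y9 → N8 → HQ: 11+3+10+2+9+1 = 36
HQ → R7 → G6 → N8 → A1 → Y9 → HQ: 11+3+13+8+2+10 = 47
HQ → R7 → G6 → N8 → Y9 → A1 → HQ: 11+3+13+9+2+9 = 47
HQ → R7 → G6 → Y9 → A1 → N8 → HQ: 11+3+8+2+8+1 = 33
HQ → R7 → G6 → Y9 → N8 → A1 → HQ: 11+3+8+9+8+9 = 48
HQ → R7 → N8 → A1 → G6 → Y9 → HQ: 11+10+8+10+8+10 = 57
HQ → R7 → N8 → A1 → Y9 → G6 → HQ: 11+10+8+2+8+14 = 53
… (46 more)
The minimum is 33.
One optimal route: HQ → R7 → G6 → Y9 → A1 → N8 → HQ (or its reverse).

33 miles — the shortest possible round trip.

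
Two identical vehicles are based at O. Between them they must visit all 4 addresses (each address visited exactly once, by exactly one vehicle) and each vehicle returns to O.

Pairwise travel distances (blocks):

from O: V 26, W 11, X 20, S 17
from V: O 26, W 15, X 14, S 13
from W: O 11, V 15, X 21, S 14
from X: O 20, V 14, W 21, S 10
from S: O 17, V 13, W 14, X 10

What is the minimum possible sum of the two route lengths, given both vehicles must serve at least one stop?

Try each way of splitting the stops between the two vehicles (each non-empty) and, for each split, find the best tour for each vehicle:
  {V} + {W, X, S}: 52 + 55 = 107
  {W} + {V, X, S}: 22 + 64 = 86
  {V, W} + {X, S}: 52 + 47 = 99
  {X} + {V, W, S}: 40 + 56 = 96
  {V, X} + {W, S}: 60 + 42 = 102
  {W, X} + {V, S}: 52 + 56 = 108
  … (7 splits in total)
Best: vehicle 1 O → W → O = 22; vehicle 2 O → X → V → S → O = 64; combined 86.

Minimum combined distance: 86 blocks.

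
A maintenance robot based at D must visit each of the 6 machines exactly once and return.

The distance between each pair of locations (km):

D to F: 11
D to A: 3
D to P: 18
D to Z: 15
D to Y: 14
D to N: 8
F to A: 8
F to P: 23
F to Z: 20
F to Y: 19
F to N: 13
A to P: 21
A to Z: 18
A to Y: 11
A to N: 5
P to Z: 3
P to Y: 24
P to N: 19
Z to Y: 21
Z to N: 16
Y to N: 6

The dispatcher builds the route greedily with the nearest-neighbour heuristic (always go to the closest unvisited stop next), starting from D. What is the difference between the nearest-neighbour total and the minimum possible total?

D: A=3, N=8, F=11, Y=14, Z=15, P=18 ⇒ A
A: N=5, F=8, Y=11, Z=18, P=21 ⇒ N
N: Y=6, F=13, Z=16, P=19 ⇒ Y
Y: F=19, Z=21, P=24 ⇒ F
F: Z=20, P=23 ⇒ Z
Z: P=3 ⇒ P
NN route D → A → N → Y → F → Z → P → D costs 74.
Optimal: D → F → A → N → Y → P → Z → D costs 72 (by enumerating all 360 distinct tours).
Excess = 74 − 72 = 2.

Excess over optimum: 2 km.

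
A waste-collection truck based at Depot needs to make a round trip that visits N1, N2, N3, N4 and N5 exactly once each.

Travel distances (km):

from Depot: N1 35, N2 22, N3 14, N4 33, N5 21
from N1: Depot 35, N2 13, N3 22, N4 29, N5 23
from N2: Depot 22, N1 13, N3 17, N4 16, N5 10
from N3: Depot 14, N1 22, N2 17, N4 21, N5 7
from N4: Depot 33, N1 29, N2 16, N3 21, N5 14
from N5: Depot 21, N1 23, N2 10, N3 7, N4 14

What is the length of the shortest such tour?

There are 60 distinct closed tours to check (reversals are equivalent).
Depot-N1-N2-N3-N4-N5-Depot: 35+13+17+21+14+21 = 121
Depot-N1-N2-N3-N5-N4-Depot: 35+13+17+7+14+33 = 119
Depot-N1-N2-N4-N3-N5-Depot: 35+13+16+21+7+21 = 113
Depot-N1-N2-N4-N5-N3-Depot: 35+13+16+14+7+14 = 99
Depot-N1-N2-N5-N3-N4-Depot: 35+13+10+7+21+33 = 119
Depot-N1-N2-N5-N4-N3-Depot: 35+13+10+14+21+14 = 107
Depot-N1-N3-N2-N4-N5-Depot: 35+22+17+16+14+21 = 125
Depot-N1-N3-N2-N5-N4-Depot: 35+22+17+10+14+33 = 131
Depot-N1-N3-N4-N2-N5-Depot: 35+22+21+16+10+21 = 125
Depot-N1-N3-N4-N5-N2-Depot: 35+22+21+14+10+22 = 124
Depot-N1-N3-N5-N2-N4-Depot: 35+22+7+10+16+33 = 123
Depot-N1-N3-N5-N4-N2-Depot: 35+22+7+14+16+22 = 116
Depot-N1-N4-N2-N3-N5-Depot: 35+29+16+17+7+21 = 125
Depot-N1-N4-N2-N5-N3-Depot: 35+29+16+10+7+14 = 111
… (46 more)
The minimum is 99.
One optimal route: Depot → N1 → N2 → N4 → N5 → N3 → Depot (or its reverse).

Minimum total distance: 99 km.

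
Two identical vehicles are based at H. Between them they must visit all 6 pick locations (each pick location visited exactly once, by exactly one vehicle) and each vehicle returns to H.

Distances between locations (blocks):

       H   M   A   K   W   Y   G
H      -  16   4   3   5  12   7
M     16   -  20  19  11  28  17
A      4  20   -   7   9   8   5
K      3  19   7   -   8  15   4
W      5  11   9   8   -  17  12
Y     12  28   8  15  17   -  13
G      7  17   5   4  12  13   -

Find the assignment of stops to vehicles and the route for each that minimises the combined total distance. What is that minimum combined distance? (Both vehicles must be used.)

Try each way of splitting the stops between the two vehicles (each non-empty) and, for each split, find the best tour for each vehicle:
  {M} + {A, K, W, Y, G}: 32 + 42 = 74
  {A} + {M, K, W, Y, G}: 8 + 64 = 72
  {M, A} + {K, W, Y, G}: 40 + 42 = 82
  {K} + {M, A, W, Y, G}: 6 + 58 = 64
  {M, K} + {A, W, Y, G}: 38 + 42 = 80
  {A, K} + {M, W, Y, G}: 14 + 58 = 72
  … (31 splits in total)
Best: vehicle 1 H → K → H = 6; vehicle 2 H → A → Y → G → M → W → H = 58; combined 64.

64 blocks — the smallest possible combined total.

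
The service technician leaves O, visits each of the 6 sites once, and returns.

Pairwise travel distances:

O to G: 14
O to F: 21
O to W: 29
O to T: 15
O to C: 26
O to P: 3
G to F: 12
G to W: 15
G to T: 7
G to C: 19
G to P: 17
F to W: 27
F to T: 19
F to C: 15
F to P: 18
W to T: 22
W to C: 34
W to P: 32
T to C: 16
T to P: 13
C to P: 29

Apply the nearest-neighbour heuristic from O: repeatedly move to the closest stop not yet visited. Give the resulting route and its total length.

From O: distances to unvisited — P=3, G=14, T=15, F=21, C=26, W=29. Nearest is P (3).
From P: distances to unvisited — T=13, G=17, F=18, C=29, W=32. Nearest is T (13).
From T: distances to unvisited — G=7, C=16, F=19, W=22. Nearest is G (7).
From G: distances to unvisited — F=12, W=15, C=19. Nearest is F (12).
From F: distances to unvisited — C=15, W=27. Nearest is C (15).
From C: distances to unvisited — W=34. Nearest is W (34).
Return W→O: 29.
Total = 3 + 13 + 7 + 12 + 15 + 34 + 29 = 113.

113 along O → P → T → G → F → C → W → O.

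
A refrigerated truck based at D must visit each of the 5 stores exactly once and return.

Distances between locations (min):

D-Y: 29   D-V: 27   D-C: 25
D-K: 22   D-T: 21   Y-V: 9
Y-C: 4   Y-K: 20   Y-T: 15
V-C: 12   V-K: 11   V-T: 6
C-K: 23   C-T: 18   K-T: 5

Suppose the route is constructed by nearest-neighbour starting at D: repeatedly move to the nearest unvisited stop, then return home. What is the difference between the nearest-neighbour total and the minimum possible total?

The nearest-neighbour route is 4 min longer than optimal.

From D: T=21, K=22, C=25, V=27, Y=29 → choose T (21).
From T: K=5, V=6, Y=15, C=18 → choose K (5).
From K: V=11, Y=20, C=23 → choose V (11).
From V: Y=9, C=12 → choose Y (9).
From Y: C=4 → choose C (4).
NN route D → T → K → V → Y → C → D costs 75.
Optimal: D → C → Y → V → T → K → D costs 71 (by enumerating all 60 distinct tours).
Excess = 75 − 71 = 4.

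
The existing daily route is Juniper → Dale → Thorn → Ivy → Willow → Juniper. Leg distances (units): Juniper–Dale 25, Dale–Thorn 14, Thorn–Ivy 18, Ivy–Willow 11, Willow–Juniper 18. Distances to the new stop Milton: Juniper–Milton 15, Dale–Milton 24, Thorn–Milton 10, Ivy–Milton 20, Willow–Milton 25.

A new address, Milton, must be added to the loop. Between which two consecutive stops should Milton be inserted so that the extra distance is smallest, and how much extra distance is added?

Insertion cost between consecutive stops i–j is d(i,Milton) + d(Milton,j) − d(i,j):
  between Juniper and Dale: 15 + 24 − 25 = 14
  between Dale and Thorn: 24 + 10 − 14 = 20
  between Thorn and Ivy: 10 + 20 − 18 = 12
  between Ivy and Willow: 20 + 25 − 11 = 34
  between Willow and Juniper: 25 + 15 − 18 = 22
Cheapest insertion is between Thorn and Ivy, adding 12.
New total = 86 + 12 = 98.

+12 — insert Milton between Thorn and Ivy.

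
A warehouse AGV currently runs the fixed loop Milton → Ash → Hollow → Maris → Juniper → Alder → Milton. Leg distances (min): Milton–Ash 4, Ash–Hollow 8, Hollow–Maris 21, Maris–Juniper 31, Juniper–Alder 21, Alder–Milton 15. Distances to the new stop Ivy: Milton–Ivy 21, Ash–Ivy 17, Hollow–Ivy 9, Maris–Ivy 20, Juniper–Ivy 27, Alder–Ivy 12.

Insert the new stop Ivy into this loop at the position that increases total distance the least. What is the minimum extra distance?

Insertion cost between consecutive stops i–j is d(i,Ivy) + d(Ivy,j) − d(i,j):
  between Milton and Ash: 21 + 17 − 4 = 34
  between Ash and Hollow: 17 + 9 − 8 = 18
  between Hollow and Maris: 9 + 20 − 21 = 8
  between Maris and Juniper: 20 + 27 − 31 = 16
  between Juniper and Alder: 27 + 12 − 21 = 18
  between Alder and Milton: 12 + 21 − 15 = 18
Cheapest insertion is between Hollow and Maris, adding 8.
New total = 100 + 8 = 108.

Minimum extra distance: 8 min, inserting Ivy between Hollow and Maris.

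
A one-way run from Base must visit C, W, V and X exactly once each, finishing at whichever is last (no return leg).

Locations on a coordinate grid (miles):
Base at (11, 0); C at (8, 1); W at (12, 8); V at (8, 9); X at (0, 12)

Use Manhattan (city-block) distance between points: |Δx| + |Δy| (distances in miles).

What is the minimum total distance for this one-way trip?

There are 4! = 24 possible orderings.
Base → C → W → V → X: 4+11+5+11 = 31
Base → C → W → X → V: 4+11+16+11 = 42
Base → C → V → W → X: 4+8+5+16 = 33
Base → C → V → X → W: 4+8+11+16 = 39
Base → C → X → W → V: 4+19+16+5 = 44
Base → C → X → V → W: 4+19+11+5 = 39
Base → W → C → V → X: 9+11+8+11 = 39
Base → W → C → X → V: 9+11+19+11 = 50
Base → W → V → C → X: 9+5+8+19 = 41
Base → W → V → X → C: 9+5+11+19 = 44
Base → W → X → C → V: 9+16+19+8 = 52
Base → W → X → V → C: 9+16+11+8 = 44
Base → V → C → W → X: 12+8+11+16 = 47
Base → V → C → X → W: 12+8+19+16 = 55
… (10 more)
The minimum is 31.
One shortest path: Base → C → W → V → X.

Minimum one-way distance = 31 miles.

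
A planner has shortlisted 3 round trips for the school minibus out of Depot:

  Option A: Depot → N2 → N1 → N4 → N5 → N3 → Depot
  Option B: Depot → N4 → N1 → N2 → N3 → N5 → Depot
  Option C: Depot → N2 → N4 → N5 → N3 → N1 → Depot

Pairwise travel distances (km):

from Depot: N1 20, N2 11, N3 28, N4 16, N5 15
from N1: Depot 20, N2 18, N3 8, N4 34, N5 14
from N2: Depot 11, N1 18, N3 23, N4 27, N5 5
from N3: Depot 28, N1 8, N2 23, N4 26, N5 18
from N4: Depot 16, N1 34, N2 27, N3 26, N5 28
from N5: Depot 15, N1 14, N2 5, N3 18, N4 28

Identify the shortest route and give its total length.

Shortest is Option C, total 112 km.

Option A: 11 + 18 + 34 + 28 + 18 + 28 = 137
Option B: 16 + 34 + 18 + 23 + 18 + 15 = 124
Option C: 11 + 27 + 28 + 18 + 8 + 20 = 112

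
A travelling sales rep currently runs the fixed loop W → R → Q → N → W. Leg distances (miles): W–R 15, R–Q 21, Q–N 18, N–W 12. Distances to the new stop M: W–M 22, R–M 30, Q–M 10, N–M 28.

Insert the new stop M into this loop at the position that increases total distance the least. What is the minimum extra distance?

Adding 19 miles by placing M on the R–Q leg.

Insertion cost between consecutive stops i–j is d(i,M) + d(M,j) − d(i,j):
  between W and R: 22 + 30 − 15 = 37
  between R and Q: 30 + 10 − 21 = 19
  between Q and N: 10 + 28 − 18 = 20
  between N and W: 28 + 22 − 12 = 38
Cheapest insertion is between R and Q, adding 19.
New total = 66 + 19 = 85.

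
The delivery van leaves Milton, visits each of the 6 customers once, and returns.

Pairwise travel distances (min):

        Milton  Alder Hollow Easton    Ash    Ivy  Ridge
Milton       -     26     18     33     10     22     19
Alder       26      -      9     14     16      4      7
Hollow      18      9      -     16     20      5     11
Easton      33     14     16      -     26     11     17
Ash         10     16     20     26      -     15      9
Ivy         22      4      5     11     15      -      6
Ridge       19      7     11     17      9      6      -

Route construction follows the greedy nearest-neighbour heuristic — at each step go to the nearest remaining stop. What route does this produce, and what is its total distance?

87 min along Milton → Ash → Ridge → Ivy → Alder → Hollow → Easton → Milton.

Milton → [Ash:10 / Hollow:18 / Ridge:19 / Ivy:22 / Alder:26 / Easton:33] → Ash (10)
Ash → [Ridge:9 / Ivy:15 / Alder:16 / Hollow:20 / Easton:26] → Ridge (9)
Ridge → [Ivy:6 / Alder:7 / Hollow:11 / Easton:17] → Ivy (6)
Ivy → [Alder:4 / Hollow:5 / Easton:11] → Alder (4)
Alder → [Hollow:9 / Easton:14] → Hollow (9)
Hollow → [Easton:16] → Easton (16)
Return Easton→Milton: 33.
Total = 10 + 9 + 6 + 4 + 9 + 16 + 33 = 87.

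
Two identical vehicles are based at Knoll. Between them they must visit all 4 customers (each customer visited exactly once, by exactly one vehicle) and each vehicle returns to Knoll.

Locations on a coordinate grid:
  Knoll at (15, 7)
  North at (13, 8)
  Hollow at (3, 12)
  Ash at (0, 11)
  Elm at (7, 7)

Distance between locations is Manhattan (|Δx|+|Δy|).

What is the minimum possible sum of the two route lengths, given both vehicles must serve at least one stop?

Minimum combined distance: 46.

There are 2^3 − 1 = 7 ways to divide the 4 stops into two non-empty groups. For each, the best each vehicle can do is its own shortest tour through its group:
  {North} + {Hollow, Ash, Elm}: 6 + 40 = 46
  {Hollow} + {North, Ash, Elm}: 34 + 38 = 72
  {North, Hollow} + {Ash, Elm}: 34 + 38 = 72
  {Ash} + {North, Hollow, Elm}: 38 + 34 = 72
  {North, Ash} + {Hollow, Elm}: 38 + 34 = 72
  {Hollow, Ash} + {North, Elm}: 40 + 18 = 58
  … (7 splits in total)
Best: vehicle 1 Knoll → North → Knoll = 6; vehicle 2 Knoll → Hollow → Ash → Elm → Knoll = 40; combined 46.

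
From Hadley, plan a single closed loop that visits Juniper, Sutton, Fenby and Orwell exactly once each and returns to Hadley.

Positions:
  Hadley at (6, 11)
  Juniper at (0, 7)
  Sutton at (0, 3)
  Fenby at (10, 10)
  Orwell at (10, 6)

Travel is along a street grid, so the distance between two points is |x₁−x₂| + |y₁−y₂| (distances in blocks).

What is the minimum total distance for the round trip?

Hadley → Juniper → Sutton → Fenby → Orwell → Hadley: 10+4+17+4+9 = 44
Hadley → Juniper → Sutton → Orwell → Fenby → Hadley: 10+4+13+4+5 = 36
Hadley → Juniper → Fenby → Sutton → Orwell → Hadley: 10+13+17+13+9 = 62
Hadley → Juniper → Fenby → Orwell → Sutton → Hadley: 10+13+4+13+14 = 54
Hadley → Juniper → Orwell → Sutton → Fenby → Hadley: 10+11+13+17+5 = 56
Hadley → Juniper → Orwell → Fenby → Sutton → Hadley: 10+11+4+17+14 = 56
Hadley → Sutton → Juniper → Fenby → Orwell → Hadley: 14+4+13+4+9 = 44
Hadley → Sutton → Juniper → Orwell → Fenby → Hadley: 14+4+11+4+5 = 38
Hadley → Sutton → Fenby → Juniper → Orwell → Hadley: 14+17+13+11+9 = 64
Hadley → Sutton → Orwell → Juniper → Fenby → Hadley: 14+13+11+13+5 = 56
Hadley → Fenby → Juniper → Sutton → Orwell → Hadley: 5+13+4+13+9 = 44
Hadley → Fenby → Sutton → Juniper → Orwell → Hadley: 5+17+4+11+9 = 46
The minimum is 36.
One optimal route: Hadley → Juniper → Sutton → Orwell → Fenby → Hadley (or its reverse).

36 blocks — the shortest possible round trip.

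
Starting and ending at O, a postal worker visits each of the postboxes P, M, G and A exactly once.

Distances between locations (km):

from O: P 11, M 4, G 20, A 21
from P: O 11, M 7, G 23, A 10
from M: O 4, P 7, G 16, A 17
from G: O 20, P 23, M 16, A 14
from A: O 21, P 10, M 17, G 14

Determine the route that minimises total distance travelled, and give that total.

Shortest round trip = 55 km.

O→P→M→G→A→O: 11+7+16+14+21 = 69
O→P→M→A→G→O: 11+7+17+14+20 = 69
O→P→G→M→A→O: 11+23+16+17+21 = 88
O→P→G→A→M→O: 11+23+14+17+4 = 69
O→P→A→M→G→O: 11+10+17+16+20 = 74
O→P→A→G→M→O: 11+10+14+16+4 = 55
O→M→P→G→A→O: 4+7+23+14+21 = 69
O→M→P→A→G→O: 4+7+10+14+20 = 55
O→M→G→P→A→O: 4+16+23+10+21 = 74
O→M→A→P→G→O: 4+17+10+23+20 = 74
O→G→P→M→A→O: 20+23+7+17+21 = 88
O→G→M→P→A→O: 20+16+7+10+21 = 74
The minimum is 55.
One optimal route: O → P → A → G → M → O (or its reverse).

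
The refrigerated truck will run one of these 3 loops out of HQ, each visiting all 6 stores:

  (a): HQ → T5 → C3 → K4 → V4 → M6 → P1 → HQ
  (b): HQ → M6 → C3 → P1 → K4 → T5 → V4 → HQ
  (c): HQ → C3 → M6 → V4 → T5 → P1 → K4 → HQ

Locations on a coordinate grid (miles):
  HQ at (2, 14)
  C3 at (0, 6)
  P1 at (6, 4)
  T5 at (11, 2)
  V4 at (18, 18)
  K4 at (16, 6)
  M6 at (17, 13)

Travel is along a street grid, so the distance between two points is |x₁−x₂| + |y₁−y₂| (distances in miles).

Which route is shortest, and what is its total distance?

Shortest is (c), total 104 miles.

(a): 21 + 15 + 16 + 14 + 6 + 20 + 14 = 106
(b): 16 + 24 + 8 + 12 + 9 + 23 + 20 = 112
(c): 10 + 24 + 6 + 23 + 7 + 12 + 22 = 104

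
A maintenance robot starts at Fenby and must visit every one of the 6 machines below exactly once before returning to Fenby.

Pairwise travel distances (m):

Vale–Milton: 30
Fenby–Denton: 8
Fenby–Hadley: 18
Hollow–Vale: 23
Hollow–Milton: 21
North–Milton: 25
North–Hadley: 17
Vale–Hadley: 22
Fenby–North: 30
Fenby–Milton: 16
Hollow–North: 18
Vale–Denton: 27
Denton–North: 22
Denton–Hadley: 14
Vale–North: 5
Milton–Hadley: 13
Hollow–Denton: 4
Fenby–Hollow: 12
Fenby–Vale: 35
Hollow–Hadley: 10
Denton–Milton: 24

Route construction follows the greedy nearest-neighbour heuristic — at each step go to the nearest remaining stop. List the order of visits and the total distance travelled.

From Fenby: distances to unvisited — Denton=8, Hollow=12, Milton=16, Hadley=18, North=30, Vale=35. Nearest is Denton (8).
From Denton: distances to unvisited — Hollow=4, Hadley=14, North=22, Milton=24, Vale=27. Nearest is Hollow (4).
From Hollow: distances to unvisited — Hadley=10, North=18, Milton=21, Vale=23. Nearest is Hadley (10).
From Hadley: distances to unvisited — Milton=13, North=17, Vale=22. Nearest is Milton (13).
From Milton: distances to unvisited — North=25, Vale=30. Nearest is North (25).
From North: distances to unvisited — Vale=5. Nearest is Vale (5).
Return Vale→Fenby: 35.
Total = 8 + 4 + 10 + 13 + 25 + 5 + 35 = 100.

100 m along Fenby → Denton → Hollow → Hadley → Milton → North → Vale → Fenby.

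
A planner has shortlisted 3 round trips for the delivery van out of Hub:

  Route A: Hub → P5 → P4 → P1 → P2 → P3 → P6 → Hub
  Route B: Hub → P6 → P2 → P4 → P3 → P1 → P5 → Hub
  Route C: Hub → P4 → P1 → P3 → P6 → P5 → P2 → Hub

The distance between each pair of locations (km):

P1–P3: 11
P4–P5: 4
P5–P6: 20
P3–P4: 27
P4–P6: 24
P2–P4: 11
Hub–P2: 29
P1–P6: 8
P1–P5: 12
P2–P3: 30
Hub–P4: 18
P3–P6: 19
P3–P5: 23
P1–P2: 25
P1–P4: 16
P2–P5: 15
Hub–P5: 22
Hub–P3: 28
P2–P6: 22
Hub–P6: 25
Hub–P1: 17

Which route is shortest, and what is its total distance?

Shortest is Route C, total 128 km.

Route A: 22 + 4 + 16 + 25 + 30 + 19 + 25 = 141
Route B: 25 + 22 + 11 + 27 + 11 + 12 + 22 = 130
Route C: 18 + 16 + 11 + 19 + 20 + 15 + 29 = 128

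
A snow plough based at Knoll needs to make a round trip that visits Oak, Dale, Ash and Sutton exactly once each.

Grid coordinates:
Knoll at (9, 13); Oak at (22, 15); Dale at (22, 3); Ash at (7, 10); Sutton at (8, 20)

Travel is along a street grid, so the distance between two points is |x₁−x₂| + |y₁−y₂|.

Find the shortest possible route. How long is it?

Minimum total distance: 66.

There are 12 distinct closed tours to check (reversals are equivalent).
Knoll→Oak→Dale→Ash→Sutton→Knoll: 15+12+22+11+8 = 68
Knoll→Oak→Dale→Sutton→Ash→Knoll: 15+12+31+11+5 = 74
Knoll→Oak→Ash→Dale→Sutton→Knoll: 15+20+22+31+8 = 96
Knoll→Oak→Ash→Sutton→Dale→Knoll: 15+20+11+31+23 = 100
Knoll→Oak→Sutton→Dale→Ash→Knoll: 15+19+31+22+5 = 92
Knoll→Oak→Sutton→Ash→Dale→Knoll: 15+19+11+22+23 = 90
Knoll→Dale→Oak→Ash→Sutton→Knoll: 23+12+20+11+8 = 74
Knoll→Dale→Oak→Sutton→Ash→Knoll: 23+12+19+11+5 = 70
Knoll→Dale→Ash→Oak→Sutton→Knoll: 23+22+20+19+8 = 92
Knoll→Dale→Sutton→Oak→Ash→Knoll: 23+31+19+20+5 = 98
Knoll→Ash→Oak→Dale→Sutton→Knoll: 5+20+12+31+8 = 76
Knoll→Ash→Dale→Oak→Sutton→Knoll: 5+22+12+19+8 = 66
The minimum is 66.
One optimal route: Knoll → Ash → Dale → Oak → Sutton → Knoll (or its reverse).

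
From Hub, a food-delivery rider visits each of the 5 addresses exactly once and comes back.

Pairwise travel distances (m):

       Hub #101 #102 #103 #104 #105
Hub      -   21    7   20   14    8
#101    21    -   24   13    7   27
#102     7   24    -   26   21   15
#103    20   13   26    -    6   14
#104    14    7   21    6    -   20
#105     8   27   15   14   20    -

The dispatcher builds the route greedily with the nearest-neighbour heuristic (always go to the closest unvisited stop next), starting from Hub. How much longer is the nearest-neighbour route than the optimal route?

Hub: #102=7, #105=8, #104=14, #103=20, #101=21 ⇒ #102
#102: #105=15, #104=21, #101=24, #103=26 ⇒ #105
#105: #103=14, #104=20, #101=27 ⇒ #103
#103: #104=6, #101=13 ⇒ #104
#104: #101=7 ⇒ #101
NN route Hub → #102 → #105 → #103 → #104 → #101 → Hub costs 70.
Optimal: Hub → #102 → #101 → #104 → #103 → #105 → Hub costs 66 (by enumerating all 60 distinct tours).
Excess = 70 − 66 = 4.

4 m longer than the optimal tour.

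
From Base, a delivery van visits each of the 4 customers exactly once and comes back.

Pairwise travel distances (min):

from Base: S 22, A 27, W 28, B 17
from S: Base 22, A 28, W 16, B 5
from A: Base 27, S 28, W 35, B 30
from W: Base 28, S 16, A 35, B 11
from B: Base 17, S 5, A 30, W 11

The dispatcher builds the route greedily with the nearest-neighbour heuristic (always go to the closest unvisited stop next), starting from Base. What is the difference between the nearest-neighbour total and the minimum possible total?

Base: B=17, S=22, A=27, W=28 ⇒ B
B: S=5, W=11, A=30 ⇒ S
S: W=16, A=28 ⇒ W
W: A=35 ⇒ A
NN route Base → B → S → W → A → Base costs 100.
Optimal: Base → A → S → W → B → Base costs 99 (by enumerating all 12 distinct tours).
Excess = 100 − 99 = 1.

1 min longer than the optimal tour.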